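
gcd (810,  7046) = 2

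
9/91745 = 9/91745 = 0.00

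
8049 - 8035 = 14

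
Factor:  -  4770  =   - 2^1 * 3^2* 5^1*53^1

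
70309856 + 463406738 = 533716594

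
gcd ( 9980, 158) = 2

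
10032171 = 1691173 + 8340998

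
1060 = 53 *20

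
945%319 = 307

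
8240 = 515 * 16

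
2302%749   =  55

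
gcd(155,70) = 5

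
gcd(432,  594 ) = 54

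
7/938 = 1/134=0.01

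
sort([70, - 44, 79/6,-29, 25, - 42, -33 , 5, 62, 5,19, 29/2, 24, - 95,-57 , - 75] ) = [  -  95,-75, - 57 , - 44,  -  42, - 33,  -  29,5,5,79/6,29/2,19, 24 , 25,62, 70 ] 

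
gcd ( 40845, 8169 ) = 8169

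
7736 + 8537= 16273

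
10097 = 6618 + 3479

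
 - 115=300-415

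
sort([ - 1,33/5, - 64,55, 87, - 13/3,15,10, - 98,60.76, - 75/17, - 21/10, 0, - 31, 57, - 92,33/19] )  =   [ - 98, - 92, - 64, - 31, - 75/17, - 13/3, - 21/10, - 1, 0 , 33/19, 33/5,10,15,55, 57,60.76, 87]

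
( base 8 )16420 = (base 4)1310100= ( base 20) ic0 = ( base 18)14H6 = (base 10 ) 7440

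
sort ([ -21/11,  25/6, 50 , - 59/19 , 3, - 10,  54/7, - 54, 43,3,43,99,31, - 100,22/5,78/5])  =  [-100, - 54, - 10,-59/19, - 21/11, 3,3,25/6,22/5,54/7,  78/5, 31, 43, 43,50,99]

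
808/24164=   202/6041=0.03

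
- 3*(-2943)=8829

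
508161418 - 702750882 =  - 194589464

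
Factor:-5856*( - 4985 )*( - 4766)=-2^6*3^1 * 5^1*61^1*997^1*2383^1 = - 139129834560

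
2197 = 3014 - 817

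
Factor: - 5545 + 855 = -2^1*5^1*7^1 * 67^1 = -4690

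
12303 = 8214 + 4089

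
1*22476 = 22476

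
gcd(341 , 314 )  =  1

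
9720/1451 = 6 + 1014/1451 = 6.70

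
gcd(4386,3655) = 731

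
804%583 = 221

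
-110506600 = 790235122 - 900741722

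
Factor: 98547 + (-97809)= 2^1*3^2*41^1 = 738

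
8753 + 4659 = 13412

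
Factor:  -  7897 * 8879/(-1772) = 2^ ( - 2) * 13^1 * 53^1 *149^1 * 443^( - 1)*683^1 = 70117463/1772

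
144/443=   144/443 = 0.33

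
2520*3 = 7560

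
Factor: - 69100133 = -69100133^1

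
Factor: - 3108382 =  - 2^1*17^1*91423^1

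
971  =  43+928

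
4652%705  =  422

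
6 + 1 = 7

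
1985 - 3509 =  - 1524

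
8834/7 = 1262 = 1262.00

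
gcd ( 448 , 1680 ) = 112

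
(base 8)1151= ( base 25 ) oh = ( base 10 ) 617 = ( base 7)1541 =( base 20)1ah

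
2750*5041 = 13862750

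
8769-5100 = 3669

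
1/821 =1/821= 0.00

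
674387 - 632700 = 41687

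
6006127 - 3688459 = 2317668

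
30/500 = 3/50 = 0.06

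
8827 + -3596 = 5231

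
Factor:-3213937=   -  3213937^1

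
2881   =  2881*1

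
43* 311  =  13373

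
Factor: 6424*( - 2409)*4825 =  - 2^3 * 3^1*5^2*11^2*73^2*193^1=   - 74668882200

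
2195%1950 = 245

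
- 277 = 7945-8222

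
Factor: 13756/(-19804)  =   -19^1*181^1*4951^ ( - 1 )=- 3439/4951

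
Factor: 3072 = 2^10*3^1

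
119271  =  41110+78161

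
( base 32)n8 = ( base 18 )256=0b1011101000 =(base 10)744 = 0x2E8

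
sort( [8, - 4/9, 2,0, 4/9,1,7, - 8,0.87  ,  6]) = [ - 8, - 4/9, 0,4/9 , 0.87 , 1, 2, 6,7, 8 ] 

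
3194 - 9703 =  - 6509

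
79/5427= 79/5427 = 0.01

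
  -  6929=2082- 9011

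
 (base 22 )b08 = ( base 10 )5332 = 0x14D4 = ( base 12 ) 3104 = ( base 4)1103110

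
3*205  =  615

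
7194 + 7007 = 14201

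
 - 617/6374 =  - 617/6374  =  - 0.10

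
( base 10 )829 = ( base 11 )694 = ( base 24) 1AD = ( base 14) 433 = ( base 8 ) 1475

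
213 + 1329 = 1542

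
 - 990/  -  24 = 165/4=41.25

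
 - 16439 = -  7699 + -8740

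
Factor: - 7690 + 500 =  - 2^1*5^1*719^1 = - 7190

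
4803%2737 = 2066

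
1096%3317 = 1096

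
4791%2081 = 629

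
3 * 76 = 228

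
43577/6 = 7262 + 5/6 = 7262.83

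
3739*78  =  291642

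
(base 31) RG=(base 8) 1525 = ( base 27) 14g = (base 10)853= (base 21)1jd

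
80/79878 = 40/39939 = 0.00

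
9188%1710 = 638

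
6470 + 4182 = 10652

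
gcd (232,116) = 116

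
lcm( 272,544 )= 544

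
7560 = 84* 90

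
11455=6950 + 4505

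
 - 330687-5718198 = -6048885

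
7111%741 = 442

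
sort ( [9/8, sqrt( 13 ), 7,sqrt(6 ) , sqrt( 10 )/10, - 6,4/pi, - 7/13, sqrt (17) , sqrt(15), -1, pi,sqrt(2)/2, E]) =[  -  6,-1,-7/13 , sqrt( 10 )/10,  sqrt (2 ) /2,9/8,4/pi,sqrt(6 ), E, pi, sqrt (13 ),sqrt(15) , sqrt( 17 ), 7] 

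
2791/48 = 2791/48= 58.15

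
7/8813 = 1/1259 =0.00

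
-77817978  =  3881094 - 81699072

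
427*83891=35821457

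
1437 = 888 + 549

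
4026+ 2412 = 6438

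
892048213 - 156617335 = 735430878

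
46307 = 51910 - 5603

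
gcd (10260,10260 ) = 10260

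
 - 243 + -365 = -608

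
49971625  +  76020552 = 125992177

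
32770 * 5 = 163850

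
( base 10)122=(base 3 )11112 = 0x7a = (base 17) 73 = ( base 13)95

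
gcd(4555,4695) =5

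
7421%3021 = 1379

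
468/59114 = 234/29557 = 0.01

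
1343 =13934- 12591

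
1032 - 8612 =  - 7580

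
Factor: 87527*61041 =5342735607  =  3^1*11^1 * 73^1*109^1*20347^1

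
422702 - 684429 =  - 261727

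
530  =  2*265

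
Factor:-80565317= - 7^1*37^1*197^1*1579^1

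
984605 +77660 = 1062265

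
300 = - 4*( - 75 ) 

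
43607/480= 43607/480 = 90.85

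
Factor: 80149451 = 97^1* 826283^1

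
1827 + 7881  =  9708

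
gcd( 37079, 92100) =1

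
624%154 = 8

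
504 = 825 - 321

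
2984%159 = 122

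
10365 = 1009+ 9356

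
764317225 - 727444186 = 36873039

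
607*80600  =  48924200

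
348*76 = 26448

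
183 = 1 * 183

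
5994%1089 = 549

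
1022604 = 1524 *671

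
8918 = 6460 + 2458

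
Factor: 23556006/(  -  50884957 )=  - 2^1*3^2*149^1 * 8783^1*50884957^(  -  1 )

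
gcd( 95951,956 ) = 1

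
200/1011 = 200/1011 = 0.20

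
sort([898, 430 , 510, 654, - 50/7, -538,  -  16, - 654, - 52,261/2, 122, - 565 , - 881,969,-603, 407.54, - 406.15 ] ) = [ - 881, - 654, - 603, - 565, - 538, - 406.15 ,-52,- 16, - 50/7,122,  261/2, 407.54,430, 510,654,898,969 ] 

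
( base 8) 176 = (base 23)5B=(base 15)86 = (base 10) 126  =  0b1111110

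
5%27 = 5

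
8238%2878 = 2482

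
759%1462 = 759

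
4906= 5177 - 271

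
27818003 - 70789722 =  - 42971719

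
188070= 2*94035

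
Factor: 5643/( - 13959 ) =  - 19^1*47^( - 1 ) = - 19/47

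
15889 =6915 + 8974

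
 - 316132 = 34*( - 9298 )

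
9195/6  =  3065/2 = 1532.50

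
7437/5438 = 1 + 1999/5438 = 1.37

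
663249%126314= 31679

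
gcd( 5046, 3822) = 6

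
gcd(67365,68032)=1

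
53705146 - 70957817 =- 17252671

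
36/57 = 12/19 = 0.63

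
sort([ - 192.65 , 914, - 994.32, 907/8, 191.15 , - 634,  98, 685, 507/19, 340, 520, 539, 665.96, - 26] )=[ - 994.32, - 634, - 192.65, - 26 , 507/19, 98, 907/8,  191.15 , 340,  520,539, 665.96, 685, 914]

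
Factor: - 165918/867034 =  - 82959/433517 =-3^1*7^( - 1)*17^( - 1)*3643^( - 1)*27653^1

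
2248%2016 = 232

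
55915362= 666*83957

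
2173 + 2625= 4798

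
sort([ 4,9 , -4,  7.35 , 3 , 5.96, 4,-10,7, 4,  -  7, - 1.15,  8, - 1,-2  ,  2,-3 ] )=[-10,-7, - 4,-3, - 2,-1.15 ,  -  1,2,  3, 4,4 , 4,5.96,7,7.35,  8, 9]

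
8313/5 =8313/5=1662.60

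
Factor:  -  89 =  - 89^1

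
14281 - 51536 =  - 37255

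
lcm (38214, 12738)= 38214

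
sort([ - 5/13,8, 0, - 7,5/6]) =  [ - 7,- 5/13,0,  5/6,  8] 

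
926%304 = 14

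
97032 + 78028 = 175060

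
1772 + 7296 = 9068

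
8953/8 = 8953/8 = 1119.12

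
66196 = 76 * 871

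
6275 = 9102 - 2827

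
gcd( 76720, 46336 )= 16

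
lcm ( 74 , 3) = 222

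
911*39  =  35529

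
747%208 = 123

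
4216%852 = 808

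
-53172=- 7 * 7596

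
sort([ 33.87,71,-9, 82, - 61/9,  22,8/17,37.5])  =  [ - 9, - 61/9, 8/17, 22,33.87 , 37.5, 71,82 ] 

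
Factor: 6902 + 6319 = 13221  =  3^2 * 13^1 *113^1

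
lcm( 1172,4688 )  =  4688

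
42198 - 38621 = 3577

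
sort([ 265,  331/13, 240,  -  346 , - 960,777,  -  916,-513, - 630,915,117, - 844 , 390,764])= [ - 960, - 916, - 844, - 630, - 513 , - 346, 331/13 , 117 , 240, 265,390, 764,777, 915]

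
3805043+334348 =4139391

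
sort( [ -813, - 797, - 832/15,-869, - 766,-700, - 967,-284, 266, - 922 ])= [  -  967,-922, - 869, - 813, - 797 , - 766,-700, - 284 ,-832/15,266]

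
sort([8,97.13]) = [ 8, 97.13 ]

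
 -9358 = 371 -9729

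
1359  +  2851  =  4210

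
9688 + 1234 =10922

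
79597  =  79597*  1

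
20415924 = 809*25236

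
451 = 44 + 407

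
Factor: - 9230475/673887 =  - 3076825/224629 = - 5^2*23^1*5351^1*224629^( - 1)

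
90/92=45/46 = 0.98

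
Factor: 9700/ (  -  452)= - 5^2 * 97^1*  113^(-1 )=- 2425/113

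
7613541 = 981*7761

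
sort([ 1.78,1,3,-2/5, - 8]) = [ - 8, - 2/5,1, 1.78,3]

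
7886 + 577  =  8463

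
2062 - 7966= -5904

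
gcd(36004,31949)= 1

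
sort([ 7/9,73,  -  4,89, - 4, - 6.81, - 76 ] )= [ - 76,-6.81, - 4, - 4,7/9,73,89] 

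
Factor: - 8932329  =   - 3^3*7^1*167^1*283^1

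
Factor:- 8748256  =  -2^5 * 11^1*29^1*857^1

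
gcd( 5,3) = 1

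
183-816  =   - 633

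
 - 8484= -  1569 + -6915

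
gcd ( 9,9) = 9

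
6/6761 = 6/6761 = 0.00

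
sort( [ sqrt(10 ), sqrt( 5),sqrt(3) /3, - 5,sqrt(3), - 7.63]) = [ - 7.63, - 5, sqrt(  3) /3,sqrt(3), sqrt(  5),  sqrt(10)] 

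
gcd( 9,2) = 1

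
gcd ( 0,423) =423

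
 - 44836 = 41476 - 86312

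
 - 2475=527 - 3002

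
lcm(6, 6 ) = 6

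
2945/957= 2945/957= 3.08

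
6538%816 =10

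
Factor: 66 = 2^1 * 3^1*11^1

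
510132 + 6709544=7219676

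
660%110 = 0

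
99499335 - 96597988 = 2901347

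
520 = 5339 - 4819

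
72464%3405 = 959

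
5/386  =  5/386 = 0.01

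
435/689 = 435/689  =  0.63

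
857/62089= 857/62089=0.01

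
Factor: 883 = 883^1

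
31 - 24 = 7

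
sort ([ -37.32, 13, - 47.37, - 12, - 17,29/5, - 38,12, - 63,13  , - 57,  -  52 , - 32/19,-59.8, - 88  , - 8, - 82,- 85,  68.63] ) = [ - 88, - 85, - 82, - 63, - 59.8, -57, - 52, - 47.37, - 38, - 37.32, - 17, - 12, -8, - 32/19,29/5,12, 13,13, 68.63]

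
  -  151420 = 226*(  -  670 ) 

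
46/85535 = 46/85535 = 0.00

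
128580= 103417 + 25163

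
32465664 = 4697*6912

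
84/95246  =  42/47623 = 0.00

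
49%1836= 49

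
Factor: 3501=3^2  *389^1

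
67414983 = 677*99579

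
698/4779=698/4779=   0.15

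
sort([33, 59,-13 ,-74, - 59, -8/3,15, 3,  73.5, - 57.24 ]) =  [ - 74, - 59 ,  -  57.24, - 13, - 8/3,  3,  15, 33,59, 73.5 ]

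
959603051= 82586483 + 877016568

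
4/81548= 1/20387 = 0.00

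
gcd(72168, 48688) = 8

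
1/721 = 1/721 = 0.00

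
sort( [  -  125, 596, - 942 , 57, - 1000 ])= [ - 1000, - 942, - 125, 57, 596]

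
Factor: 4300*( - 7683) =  - 2^2*3^1*5^2*13^1*43^1 *197^1 = - 33036900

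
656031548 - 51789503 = 604242045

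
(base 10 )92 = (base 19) 4g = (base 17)57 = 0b1011100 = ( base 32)2S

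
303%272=31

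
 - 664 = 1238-1902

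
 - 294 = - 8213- - 7919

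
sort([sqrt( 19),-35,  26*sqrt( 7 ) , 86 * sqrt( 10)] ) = [ - 35,sqrt( 19 ),26*sqrt( 7), 86*sqrt( 10)]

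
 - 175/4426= -1 + 4251/4426= - 0.04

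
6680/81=6680/81 = 82.47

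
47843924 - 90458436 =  - 42614512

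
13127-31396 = -18269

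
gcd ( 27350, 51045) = 5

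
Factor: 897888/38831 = 2^5*3^1*13^( -1 )*29^( - 1) * 47^1*103^( - 1)*199^1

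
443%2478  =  443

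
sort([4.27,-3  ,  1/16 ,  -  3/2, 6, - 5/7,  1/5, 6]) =[ - 3,-3/2,-5/7, 1/16,1/5, 4.27, 6, 6] 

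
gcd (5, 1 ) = 1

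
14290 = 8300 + 5990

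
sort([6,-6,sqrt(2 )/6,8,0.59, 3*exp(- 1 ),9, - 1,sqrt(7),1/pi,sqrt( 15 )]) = [ - 6,-1,sqrt(2 )/6,1/pi,  0.59,3*exp(-1 ),sqrt( 7) , sqrt( 15),  6,8,9 ] 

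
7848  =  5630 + 2218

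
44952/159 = 282 + 38/53 = 282.72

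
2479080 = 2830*876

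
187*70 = 13090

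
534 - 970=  - 436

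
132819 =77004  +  55815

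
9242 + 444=9686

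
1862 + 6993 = 8855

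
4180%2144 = 2036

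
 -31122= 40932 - 72054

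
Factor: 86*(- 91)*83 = -649558 = -2^1 *7^1 *13^1*43^1* 83^1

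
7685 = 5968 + 1717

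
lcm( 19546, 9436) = 273644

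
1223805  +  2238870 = 3462675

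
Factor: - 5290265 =  -  5^1*19^1 * 233^1*239^1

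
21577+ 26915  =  48492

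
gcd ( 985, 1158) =1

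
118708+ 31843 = 150551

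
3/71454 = 1/23818 = 0.00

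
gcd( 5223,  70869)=3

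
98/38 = 49/19=2.58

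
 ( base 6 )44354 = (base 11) 4718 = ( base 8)14056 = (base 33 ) 5mj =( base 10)6190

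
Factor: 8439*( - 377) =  - 3181503 = - 3^1 * 13^1 * 29^2 * 97^1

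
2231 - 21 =2210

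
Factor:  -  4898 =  - 2^1*31^1*79^1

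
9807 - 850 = 8957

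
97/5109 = 97/5109 = 0.02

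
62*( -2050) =  -  127100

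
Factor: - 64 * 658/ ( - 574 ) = 3008/41 = 2^6 * 41^( - 1) * 47^1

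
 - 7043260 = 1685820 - 8729080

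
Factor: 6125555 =5^1*1225111^1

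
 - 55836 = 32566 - 88402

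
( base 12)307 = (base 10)439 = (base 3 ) 121021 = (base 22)jl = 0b110110111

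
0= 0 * 603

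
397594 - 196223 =201371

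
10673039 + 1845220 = 12518259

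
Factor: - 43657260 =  - 2^2*3^1*5^1*727621^1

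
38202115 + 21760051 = 59962166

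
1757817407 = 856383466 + 901433941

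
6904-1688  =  5216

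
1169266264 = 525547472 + 643718792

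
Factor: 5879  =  5879^1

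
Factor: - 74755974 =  - 2^1*3^1*12459329^1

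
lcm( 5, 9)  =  45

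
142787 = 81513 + 61274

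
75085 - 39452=35633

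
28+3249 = 3277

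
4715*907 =4276505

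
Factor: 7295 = 5^1*1459^1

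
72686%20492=11210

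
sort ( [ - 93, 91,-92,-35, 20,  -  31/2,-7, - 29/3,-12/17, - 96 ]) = [ - 96, - 93, - 92,-35,-31/2,-29/3, -7,-12/17, 20, 91 ] 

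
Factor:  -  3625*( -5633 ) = 20419625 = 5^3*29^1 * 43^1 * 131^1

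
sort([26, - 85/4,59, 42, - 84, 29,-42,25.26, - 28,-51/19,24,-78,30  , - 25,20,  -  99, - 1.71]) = [ - 99, - 84,  -  78, - 42, - 28,-25,-85/4, - 51/19,  -  1.71,20,24,25.26,  26, 29,30,42,59 ] 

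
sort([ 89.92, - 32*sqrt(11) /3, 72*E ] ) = [ - 32 *sqrt( 11) /3 , 89.92, 72 * E] 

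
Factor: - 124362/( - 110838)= 423/377 = 3^2*13^ ( - 1)*29^( - 1 )*47^1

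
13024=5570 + 7454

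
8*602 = 4816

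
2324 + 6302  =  8626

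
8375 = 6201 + 2174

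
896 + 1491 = 2387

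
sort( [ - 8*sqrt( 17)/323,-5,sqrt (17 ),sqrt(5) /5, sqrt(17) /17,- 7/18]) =[  -  5, - 7/18, - 8 * sqrt(17)/323,sqrt( 17)/17,sqrt(5) /5,sqrt( 17)]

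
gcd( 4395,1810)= 5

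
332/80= 4+3/20 = 4.15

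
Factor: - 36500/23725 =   -  2^2 * 5^1*13^( - 1 ) = - 20/13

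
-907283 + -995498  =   - 1902781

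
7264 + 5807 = 13071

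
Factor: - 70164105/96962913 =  - 23388035/32320971 = - 3^( - 3 )*5^1*11^1*425237^1*1197073^( - 1 )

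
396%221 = 175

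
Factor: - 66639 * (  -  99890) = 2^1*3^1*5^1*7^1* 97^1 * 229^1*1427^1 = 6656569710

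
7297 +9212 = 16509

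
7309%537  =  328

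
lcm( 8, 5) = 40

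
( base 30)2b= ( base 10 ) 71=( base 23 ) 32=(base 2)1000111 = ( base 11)65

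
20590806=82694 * 249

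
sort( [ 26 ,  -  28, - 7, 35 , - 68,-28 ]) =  [ - 68, -28, - 28,  -  7,26, 35]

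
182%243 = 182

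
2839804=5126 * 554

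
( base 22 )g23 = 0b1111001101111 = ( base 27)aif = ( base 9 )11616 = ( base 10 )7791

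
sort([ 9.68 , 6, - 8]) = [ -8,6,9.68 ]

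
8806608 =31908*276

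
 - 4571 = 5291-9862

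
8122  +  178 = 8300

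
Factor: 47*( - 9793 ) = -460271 = -7^1*47^1*1399^1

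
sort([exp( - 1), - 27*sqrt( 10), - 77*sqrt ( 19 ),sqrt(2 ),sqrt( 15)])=[ - 77*sqrt( 19), - 27 * sqrt(10), exp( - 1),sqrt(2 ),sqrt( 15 )] 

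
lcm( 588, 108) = 5292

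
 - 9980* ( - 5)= 49900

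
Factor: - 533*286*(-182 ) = 2^2*7^1*11^1*13^3*41^1 = 27743716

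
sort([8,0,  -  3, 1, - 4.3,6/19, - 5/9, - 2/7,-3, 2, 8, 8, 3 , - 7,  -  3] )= [ - 7, - 4.3, - 3, - 3, - 3, - 5/9, - 2/7, 0, 6/19, 1 , 2, 3, 8, 8 , 8 ] 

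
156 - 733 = - 577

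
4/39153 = 4/39153 =0.00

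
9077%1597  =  1092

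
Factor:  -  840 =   -  2^3*3^1 * 5^1*7^1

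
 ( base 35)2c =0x52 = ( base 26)34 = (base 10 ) 82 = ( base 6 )214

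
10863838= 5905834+4958004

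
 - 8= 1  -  9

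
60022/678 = 88 + 179/339 = 88.53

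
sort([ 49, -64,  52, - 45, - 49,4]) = [ - 64, - 49,-45,4, 49, 52]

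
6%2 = 0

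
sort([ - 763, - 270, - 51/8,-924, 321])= [ - 924, - 763, - 270, - 51/8,321]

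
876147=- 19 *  (  -  46113) 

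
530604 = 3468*153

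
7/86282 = 1/12326 = 0.00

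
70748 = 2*35374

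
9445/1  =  9445 = 9445.00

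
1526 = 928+598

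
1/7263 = 1/7263 = 0.00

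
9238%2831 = 745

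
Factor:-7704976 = - 2^4*397^1*1213^1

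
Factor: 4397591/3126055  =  5^( - 1)*11^1 * 29^( - 1)*21559^( -1 )*399781^1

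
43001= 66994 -23993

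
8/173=8/173 = 0.05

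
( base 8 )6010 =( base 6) 22132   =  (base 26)4ec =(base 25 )4n5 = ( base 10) 3080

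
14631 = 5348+9283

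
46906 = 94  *499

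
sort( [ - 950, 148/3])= [ - 950 , 148/3] 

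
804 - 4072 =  - 3268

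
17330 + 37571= 54901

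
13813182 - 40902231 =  - 27089049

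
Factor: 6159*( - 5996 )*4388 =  - 162046049232=- 2^4*3^1*1097^1*1499^1*2053^1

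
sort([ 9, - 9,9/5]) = [ - 9, 9/5, 9] 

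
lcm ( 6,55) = 330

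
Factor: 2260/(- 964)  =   - 565/241 = - 5^1*113^1 *241^( - 1 ) 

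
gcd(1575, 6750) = 225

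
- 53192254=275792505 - 328984759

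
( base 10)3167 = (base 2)110001011111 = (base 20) 7I7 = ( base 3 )11100022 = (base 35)2kh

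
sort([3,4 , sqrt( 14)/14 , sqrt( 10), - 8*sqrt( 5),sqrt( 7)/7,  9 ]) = [ - 8 *sqrt( 5 ),sqrt(14) /14,  sqrt( 7 )/7, 3, sqrt( 10),4,  9 ] 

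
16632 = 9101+7531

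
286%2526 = 286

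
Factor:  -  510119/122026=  - 2^( - 1)*97^( - 1 )*811^1 = - 811/194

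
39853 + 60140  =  99993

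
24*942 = 22608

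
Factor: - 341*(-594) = 2^1*3^3*11^2*31^1 = 202554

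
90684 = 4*22671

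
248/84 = 2 + 20/21 = 2.95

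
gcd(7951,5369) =1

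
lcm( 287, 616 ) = 25256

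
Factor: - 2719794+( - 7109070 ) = -2^9  *3^5*79^1 = - 9828864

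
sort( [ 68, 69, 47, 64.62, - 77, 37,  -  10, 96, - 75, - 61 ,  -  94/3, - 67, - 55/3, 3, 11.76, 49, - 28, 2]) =[  -  77, - 75,  -  67, - 61, - 94/3,  -  28,  -  55/3,  -  10, 2, 3 , 11.76, 37, 47,49,64.62,68, 69 , 96 ]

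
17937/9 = 1993 = 1993.00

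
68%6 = 2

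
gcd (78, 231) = 3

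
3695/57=3695/57 = 64.82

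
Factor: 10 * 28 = 280 = 2^3 * 5^1*7^1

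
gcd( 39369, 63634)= 1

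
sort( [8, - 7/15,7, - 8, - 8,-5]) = [-8,-8 ,- 5, - 7/15,7,8] 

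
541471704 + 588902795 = 1130374499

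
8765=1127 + 7638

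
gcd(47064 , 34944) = 24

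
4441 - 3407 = 1034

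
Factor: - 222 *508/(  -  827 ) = 112776/827 = 2^3*3^1*37^1*127^1*827^( - 1)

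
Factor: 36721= 36721^1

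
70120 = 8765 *8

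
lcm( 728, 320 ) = 29120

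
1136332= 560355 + 575977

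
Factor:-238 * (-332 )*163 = 12879608  =  2^3*7^1*17^1*83^1 * 163^1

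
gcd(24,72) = 24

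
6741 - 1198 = 5543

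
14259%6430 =1399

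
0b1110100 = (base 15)7B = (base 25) 4G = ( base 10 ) 116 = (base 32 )3k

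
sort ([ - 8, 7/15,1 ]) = [  -  8,7/15 , 1 ] 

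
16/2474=8/1237 = 0.01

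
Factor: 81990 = 2^1*3^2 * 5^1* 911^1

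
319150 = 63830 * 5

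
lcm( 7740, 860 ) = 7740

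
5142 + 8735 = 13877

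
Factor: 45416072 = 2^3*13^1 * 436693^1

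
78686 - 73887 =4799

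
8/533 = 8/533 = 0.02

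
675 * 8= 5400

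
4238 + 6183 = 10421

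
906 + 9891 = 10797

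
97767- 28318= 69449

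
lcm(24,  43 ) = 1032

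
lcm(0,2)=0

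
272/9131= 272/9131 = 0.03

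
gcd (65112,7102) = 2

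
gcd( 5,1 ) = 1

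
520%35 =30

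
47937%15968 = 33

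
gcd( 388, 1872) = 4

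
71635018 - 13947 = 71621071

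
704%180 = 164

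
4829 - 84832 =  - 80003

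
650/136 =4 + 53/68 = 4.78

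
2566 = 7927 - 5361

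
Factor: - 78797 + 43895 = - 2^1  *3^2 *7^1*277^1 = - 34902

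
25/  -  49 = - 25/49= - 0.51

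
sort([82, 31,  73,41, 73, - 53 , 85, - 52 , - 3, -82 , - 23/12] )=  [ - 82,- 53, - 52, - 3, - 23/12 , 31,41, 73, 73, 82, 85] 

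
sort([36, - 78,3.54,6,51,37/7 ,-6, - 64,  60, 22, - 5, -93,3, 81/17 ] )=[ - 93  ,-78,-64,-6, - 5,3, 3.54, 81/17 , 37/7,6,22, 36,51,60] 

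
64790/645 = 100 + 58/129 = 100.45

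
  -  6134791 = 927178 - 7061969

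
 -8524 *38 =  -323912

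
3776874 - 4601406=  -  824532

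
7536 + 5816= 13352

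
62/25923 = 62/25923 = 0.00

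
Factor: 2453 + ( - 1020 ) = 1433 = 1433^1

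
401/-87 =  - 401/87 = -  4.61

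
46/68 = 23/34= 0.68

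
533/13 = 41 = 41.00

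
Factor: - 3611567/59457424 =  - 2^ (  -  4)*13^( - 1 )*29^ ( - 1)*  41^1*59^1*1493^1*9857^(  -  1 ) 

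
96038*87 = 8355306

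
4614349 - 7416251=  - 2801902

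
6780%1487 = 832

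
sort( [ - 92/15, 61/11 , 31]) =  [-92/15,61/11,31 ] 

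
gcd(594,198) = 198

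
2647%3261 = 2647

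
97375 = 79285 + 18090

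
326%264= 62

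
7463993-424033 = 7039960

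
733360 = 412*1780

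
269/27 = 269/27 = 9.96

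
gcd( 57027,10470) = 3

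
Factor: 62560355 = 5^1*11^1*13^1*59^1*1483^1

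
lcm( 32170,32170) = 32170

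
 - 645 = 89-734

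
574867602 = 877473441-302605839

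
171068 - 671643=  - 500575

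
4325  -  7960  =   - 3635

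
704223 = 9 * 78247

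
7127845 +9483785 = 16611630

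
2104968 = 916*2298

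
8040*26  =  209040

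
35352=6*5892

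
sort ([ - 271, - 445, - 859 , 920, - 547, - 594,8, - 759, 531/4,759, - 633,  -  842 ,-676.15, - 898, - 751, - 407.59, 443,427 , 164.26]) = [ - 898,-859, - 842, - 759 , - 751, - 676.15, - 633, - 594 ,  -  547, - 445, - 407.59, - 271,8,531/4 , 164.26, 427 , 443,759,920]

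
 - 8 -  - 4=  -  4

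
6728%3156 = 416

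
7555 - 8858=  - 1303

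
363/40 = 9 + 3/40  =  9.07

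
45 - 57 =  - 12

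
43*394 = 16942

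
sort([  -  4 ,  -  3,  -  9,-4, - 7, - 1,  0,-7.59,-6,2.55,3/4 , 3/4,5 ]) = [- 9, - 7.59, - 7,-6,-4, - 4,-3, - 1,0, 3/4,  3/4,2.55,5] 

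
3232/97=33 + 31/97 = 33.32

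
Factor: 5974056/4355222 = 2^2*3^2*11^1*19^1*53^ ( - 1)  *  181^( - 1)*227^( - 1)*397^1 = 2987028/2177611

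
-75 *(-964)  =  72300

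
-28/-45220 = 1/1615  =  0.00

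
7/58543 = 7/58543 = 0.00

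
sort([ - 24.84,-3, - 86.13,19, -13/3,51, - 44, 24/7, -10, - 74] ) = [ -86.13, - 74,  -  44, - 24.84, - 10, - 13/3, - 3, 24/7, 19,51]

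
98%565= 98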